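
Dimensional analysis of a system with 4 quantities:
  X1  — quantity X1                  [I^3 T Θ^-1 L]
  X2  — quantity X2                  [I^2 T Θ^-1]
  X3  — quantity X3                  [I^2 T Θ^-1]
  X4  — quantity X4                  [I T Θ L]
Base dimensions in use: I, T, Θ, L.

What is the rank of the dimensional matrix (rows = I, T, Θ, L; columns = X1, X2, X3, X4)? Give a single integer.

Exponent matrix [I,T,Θ,L] × [X1,X2,X3,X4]:
  I: [ 3  2  2  1]
  T: [ 1  1  1  1]
  Θ: [-1 -1 -1  1]
  L: [ 1  0  0  1]
RREF → pivots at {X1,X2,X4} ⇒ r = 3

3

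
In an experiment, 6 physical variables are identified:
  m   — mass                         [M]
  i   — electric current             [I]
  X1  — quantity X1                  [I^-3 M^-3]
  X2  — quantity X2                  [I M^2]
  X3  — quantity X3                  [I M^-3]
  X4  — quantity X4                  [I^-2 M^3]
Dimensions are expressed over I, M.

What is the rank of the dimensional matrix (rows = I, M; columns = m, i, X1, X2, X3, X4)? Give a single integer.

Dimensional matrix (I×M by m×i×X1×X2×X3×X4):
  I: [ 0  1 -3  1  1 -2]
  M: [ 1  0 -3  2 -3  3]
Echelon form has 2 nonzero rows (pivots: m,i)

2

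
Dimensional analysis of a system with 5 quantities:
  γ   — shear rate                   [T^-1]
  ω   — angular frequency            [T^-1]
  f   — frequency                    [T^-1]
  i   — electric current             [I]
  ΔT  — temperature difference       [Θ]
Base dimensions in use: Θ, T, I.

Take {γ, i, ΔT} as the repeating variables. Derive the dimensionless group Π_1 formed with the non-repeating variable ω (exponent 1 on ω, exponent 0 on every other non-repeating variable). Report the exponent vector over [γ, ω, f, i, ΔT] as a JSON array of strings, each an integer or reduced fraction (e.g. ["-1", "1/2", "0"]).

["-1", "1", "0", "0", "0"]

Write exponents as rows Θ,T,I / cols γ,ω,f,i,ΔT:
  Θ: [ 0  0  0  0  1]
  T: [-1 -1 -1  0  0]
  I: [ 0  0  0  1  0]
RREF → pivots at {γ,i,ΔT} ⇒ r = 3
Repeat: γ,i,ΔT; free: ω,f
RREF:
  r0: [   1    1    1    0    0]
  r1: [   0    0    0    1    0]
  r2: [   0    0    0    0    1]
Fix exponent of ω at 1, f at 0; solve each RREF row for its pivot's exponent:
  r0: exp(γ) + (1)·1 = 0 ⇒ exp(γ) = -1
  r1: exp(i) + (0)·1 = 0 ⇒ exp(i) = 0
  r2: exp(ΔT) + (0)·1 = 0 ⇒ exp(ΔT) = 0
Π_1 = γ^-1 · ω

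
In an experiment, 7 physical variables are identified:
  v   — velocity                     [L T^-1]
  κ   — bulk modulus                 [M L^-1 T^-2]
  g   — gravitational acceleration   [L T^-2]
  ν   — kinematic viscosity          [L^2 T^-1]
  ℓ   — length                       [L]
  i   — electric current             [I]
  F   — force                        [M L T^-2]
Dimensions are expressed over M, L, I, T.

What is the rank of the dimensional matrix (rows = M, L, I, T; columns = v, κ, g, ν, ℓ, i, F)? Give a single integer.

Write exponents as rows M,L,I,T / cols v,κ,g,ν,ℓ,i,F:
  M: [ 0  1  0  0  0  0  1]
  L: [ 1 -1  1  2  1  0  1]
  I: [ 0  0  0  0  0  1  0]
  T: [-1 -2 -2 -1  0  0 -2]
Echelon form has 4 nonzero rows (pivots: v,κ,g,i)

4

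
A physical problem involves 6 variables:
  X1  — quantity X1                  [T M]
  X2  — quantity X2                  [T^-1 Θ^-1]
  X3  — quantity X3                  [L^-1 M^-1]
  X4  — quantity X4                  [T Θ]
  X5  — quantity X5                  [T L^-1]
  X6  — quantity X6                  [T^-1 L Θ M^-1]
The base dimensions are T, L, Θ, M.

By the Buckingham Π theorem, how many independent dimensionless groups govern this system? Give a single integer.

Write exponents as rows T,L,Θ,M / cols X1,X2,X3,X4,X5,X6:
  T: [ 1 -1  0  1  1 -1]
  L: [ 0  0 -1  0 -1  1]
  Θ: [ 0 -1  0  1  0  1]
  M: [ 1  0 -1  0  0 -1]
Echelon form has 3 nonzero rows (pivots: X1,X2,X3)
6 vars − rank 3 = 3 Π groups

3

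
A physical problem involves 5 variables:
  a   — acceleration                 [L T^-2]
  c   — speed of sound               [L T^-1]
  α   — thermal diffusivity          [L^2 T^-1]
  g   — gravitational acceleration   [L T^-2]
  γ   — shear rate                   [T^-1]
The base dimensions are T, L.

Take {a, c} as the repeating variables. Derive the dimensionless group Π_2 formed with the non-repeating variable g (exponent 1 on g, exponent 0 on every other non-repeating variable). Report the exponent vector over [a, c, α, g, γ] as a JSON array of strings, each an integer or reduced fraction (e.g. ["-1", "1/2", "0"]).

["-1", "0", "0", "1", "0"]

Dimensional matrix (T×L by a×c×α×g×γ):
  T: [-2 -1 -1 -2 -1]
  L: [ 1  1  2  1  0]
RREF → pivots at {a,c} ⇒ r = 2
Pivot set = {a,c}, free = {α,g,γ}
RREF:
  r0: [   1    0   -1    1    1]
  r1: [   0    1    3    0   -1]
Fix exponent of g at 1, α at 0, γ at 0; solve each RREF row for its pivot's exponent:
  r0: exp(a) + (1)·1 = 0 ⇒ exp(a) = -1
  r1: exp(c) + (0)·1 = 0 ⇒ exp(c) = 0
Π_2 = a^-1 · g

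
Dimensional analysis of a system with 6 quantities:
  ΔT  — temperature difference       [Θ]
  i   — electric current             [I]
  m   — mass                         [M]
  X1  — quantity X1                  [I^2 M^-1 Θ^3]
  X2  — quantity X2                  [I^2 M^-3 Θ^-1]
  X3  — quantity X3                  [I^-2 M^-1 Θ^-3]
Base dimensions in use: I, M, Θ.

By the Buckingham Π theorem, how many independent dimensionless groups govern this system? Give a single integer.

3

Dimensional matrix (I×M×Θ by ΔT×i×m×X1×X2×X3):
  I: [ 0  1  0  2  2 -2]
  M: [ 0  0  1 -1 -3 -1]
  Θ: [ 1  0  0  3 -1 -3]
Echelon form has 3 nonzero rows (pivots: ΔT,i,m)
n=6, r=3 ⇒ 3 dimensionless groups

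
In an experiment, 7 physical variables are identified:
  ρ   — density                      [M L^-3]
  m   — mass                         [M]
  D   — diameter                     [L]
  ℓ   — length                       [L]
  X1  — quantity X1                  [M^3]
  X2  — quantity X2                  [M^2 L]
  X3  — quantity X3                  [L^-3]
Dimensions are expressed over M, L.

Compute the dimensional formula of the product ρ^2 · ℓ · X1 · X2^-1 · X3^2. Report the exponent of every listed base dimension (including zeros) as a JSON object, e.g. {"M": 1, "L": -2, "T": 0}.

{"M": 3, "L": -12}

Exponent matrix [M,L] × [ρ,m,D,ℓ,X1,X2,X3]:
  M: [ 1  1  0  0  3  2  0]
  L: [-3  0  1  1  0  1 -3]
  [M]: (2)·1+(1)·0+(1)·3+(-1)·2+(2)·0 = 3
  [L]: (2)·-3+(1)·1+(1)·0+(-1)·1+(2)·-3 = -12
⇒ M^3 L^-12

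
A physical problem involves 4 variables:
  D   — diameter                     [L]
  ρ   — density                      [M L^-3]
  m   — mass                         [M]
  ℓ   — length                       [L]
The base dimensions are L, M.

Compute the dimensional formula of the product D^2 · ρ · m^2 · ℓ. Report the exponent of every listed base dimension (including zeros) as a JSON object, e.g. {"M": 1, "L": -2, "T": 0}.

Exponent matrix [L,M] × [D,ρ,m,ℓ]:
  L: [ 1 -3  0  1]
  M: [ 0  1  1  0]
  [L]: (2)·1+(1)·-3+(2)·0+(1)·1 = 0
  [M]: (2)·0+(1)·1+(2)·1+(1)·0 = 3
⇒ M^3

{"L": 0, "M": 3}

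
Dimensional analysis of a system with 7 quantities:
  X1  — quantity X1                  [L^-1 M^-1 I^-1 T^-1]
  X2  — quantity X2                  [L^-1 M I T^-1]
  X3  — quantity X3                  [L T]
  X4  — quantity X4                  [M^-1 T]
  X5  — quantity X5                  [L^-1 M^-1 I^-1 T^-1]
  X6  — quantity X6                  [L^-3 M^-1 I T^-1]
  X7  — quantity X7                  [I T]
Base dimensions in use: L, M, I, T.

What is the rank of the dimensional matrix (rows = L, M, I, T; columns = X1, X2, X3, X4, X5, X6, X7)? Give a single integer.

3

Write exponents as rows L,M,I,T / cols X1,X2,X3,X4,X5,X6,X7:
  L: [-1 -1  1  0 -1 -3  0]
  M: [-1  1  0 -1 -1 -1  0]
  I: [-1  1  0  0 -1  1  1]
  T: [-1 -1  1  1 -1 -1  1]
Echelon form has 3 nonzero rows (pivots: X1,X2,X4)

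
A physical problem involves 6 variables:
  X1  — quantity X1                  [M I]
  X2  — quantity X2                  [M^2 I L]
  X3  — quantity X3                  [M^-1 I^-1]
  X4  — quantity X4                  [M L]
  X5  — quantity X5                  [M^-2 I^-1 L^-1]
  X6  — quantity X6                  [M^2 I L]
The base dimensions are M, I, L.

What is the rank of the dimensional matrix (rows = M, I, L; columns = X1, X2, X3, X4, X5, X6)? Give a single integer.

2

Exponent matrix [M,I,L] × [X1,X2,X3,X4,X5,X6]:
  M: [ 1  2 -1  1 -2  2]
  I: [ 1  1 -1  0 -1  1]
  L: [ 0  1  0  1 -1  1]
Row reduction gives pivot columns X1,X2; rank = 2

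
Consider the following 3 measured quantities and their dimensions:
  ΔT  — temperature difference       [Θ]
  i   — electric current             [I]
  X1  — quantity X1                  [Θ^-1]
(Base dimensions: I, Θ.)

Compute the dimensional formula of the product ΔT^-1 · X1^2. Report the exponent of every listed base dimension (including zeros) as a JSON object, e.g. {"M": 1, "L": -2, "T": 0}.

Exponent matrix [I,Θ] × [ΔT,i,X1]:
  I: [ 0  1  0]
  Θ: [ 1  0 -1]
  [I]: (-1)·0+(2)·0 = 0
  [Θ]: (-1)·1+(2)·-1 = -3
⇒ Θ^-3

{"I": 0, "Θ": -3}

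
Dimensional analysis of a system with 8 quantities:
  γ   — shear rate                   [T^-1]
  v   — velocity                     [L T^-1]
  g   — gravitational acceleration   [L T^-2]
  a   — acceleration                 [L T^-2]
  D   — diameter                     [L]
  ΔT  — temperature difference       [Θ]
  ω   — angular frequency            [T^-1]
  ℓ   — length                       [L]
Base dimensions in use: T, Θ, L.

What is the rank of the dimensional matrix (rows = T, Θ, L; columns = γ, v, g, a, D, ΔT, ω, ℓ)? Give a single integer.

3

Dimensional matrix (T×Θ×L by γ×v×g×a×D×ΔT×ω×ℓ):
  T: [-1 -1 -2 -2  0  0 -1  0]
  Θ: [ 0  0  0  0  0  1  0  0]
  L: [ 0  1  1  1  1  0  0  1]
Row reduction gives pivot columns γ,v,ΔT; rank = 3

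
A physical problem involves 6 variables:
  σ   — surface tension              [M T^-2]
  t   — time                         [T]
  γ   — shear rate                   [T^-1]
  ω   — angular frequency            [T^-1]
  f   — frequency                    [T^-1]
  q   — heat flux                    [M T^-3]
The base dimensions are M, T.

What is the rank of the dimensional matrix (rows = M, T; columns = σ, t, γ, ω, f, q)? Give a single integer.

2

Exponent matrix [M,T] × [σ,t,γ,ω,f,q]:
  M: [ 1  0  0  0  0  1]
  T: [-2  1 -1 -1 -1 -3]
RREF → pivots at {σ,t} ⇒ r = 2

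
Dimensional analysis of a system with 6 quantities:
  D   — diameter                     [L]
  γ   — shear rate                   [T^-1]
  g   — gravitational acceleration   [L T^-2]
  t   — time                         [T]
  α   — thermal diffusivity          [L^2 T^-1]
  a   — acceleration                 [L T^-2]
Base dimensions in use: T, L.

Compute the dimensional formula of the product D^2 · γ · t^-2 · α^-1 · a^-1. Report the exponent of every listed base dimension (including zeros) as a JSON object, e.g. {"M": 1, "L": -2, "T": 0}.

Write exponents as rows T,L / cols D,γ,g,t,α,a:
  T: [ 0 -1 -2  1 -1 -2]
  L: [ 1  0  1  0  2  1]
  [T]: (2)·0+(1)·-1+(-2)·1+(-1)·-1+(-1)·-2 = 0
  [L]: (2)·1+(1)·0+(-2)·0+(-1)·2+(-1)·1 = -1
⇒ L^-1

{"T": 0, "L": -1}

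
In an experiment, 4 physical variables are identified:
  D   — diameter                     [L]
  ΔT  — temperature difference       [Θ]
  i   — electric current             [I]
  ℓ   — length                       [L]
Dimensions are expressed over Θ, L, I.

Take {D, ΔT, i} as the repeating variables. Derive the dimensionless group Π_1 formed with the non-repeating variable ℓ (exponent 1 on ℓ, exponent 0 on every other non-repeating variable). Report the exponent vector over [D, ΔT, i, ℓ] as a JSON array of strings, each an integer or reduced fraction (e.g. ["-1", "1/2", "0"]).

Dimensional matrix (Θ×L×I by D×ΔT×i×ℓ):
  Θ: [ 0  1  0  0]
  L: [ 1  0  0  1]
  I: [ 0  0  1  0]
Echelon form has 3 nonzero rows (pivots: D,ΔT,i)
Repeat: D,ΔT,i; free: ℓ
RREF:
  r0: [   1    0    0    1]
  r1: [   0    1    0    0]
  r2: [   0    0    1    0]
Fix exponent of ℓ at 1; solve each RREF row for its pivot's exponent:
  r0: exp(D) + (1)·1 = 0 ⇒ exp(D) = -1
  r1: exp(ΔT) + (0)·1 = 0 ⇒ exp(ΔT) = 0
  r2: exp(i) + (0)·1 = 0 ⇒ exp(i) = 0
Π_1 = D^-1 · ℓ

["-1", "0", "0", "1"]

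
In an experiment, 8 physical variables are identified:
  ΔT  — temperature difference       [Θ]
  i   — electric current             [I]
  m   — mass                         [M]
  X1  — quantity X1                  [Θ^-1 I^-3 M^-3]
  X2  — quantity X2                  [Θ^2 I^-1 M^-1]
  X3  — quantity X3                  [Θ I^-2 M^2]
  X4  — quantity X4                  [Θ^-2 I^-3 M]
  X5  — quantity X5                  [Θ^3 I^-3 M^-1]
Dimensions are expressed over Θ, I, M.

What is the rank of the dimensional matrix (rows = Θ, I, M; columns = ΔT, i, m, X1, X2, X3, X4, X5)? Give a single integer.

3

Write exponents as rows Θ,I,M / cols ΔT,i,m,X1,X2,X3,X4,X5:
  Θ: [ 1  0  0 -1  2  1 -2  3]
  I: [ 0  1  0 -3 -1 -2 -3 -3]
  M: [ 0  0  1 -3 -1  2  1 -1]
Echelon form has 3 nonzero rows (pivots: ΔT,i,m)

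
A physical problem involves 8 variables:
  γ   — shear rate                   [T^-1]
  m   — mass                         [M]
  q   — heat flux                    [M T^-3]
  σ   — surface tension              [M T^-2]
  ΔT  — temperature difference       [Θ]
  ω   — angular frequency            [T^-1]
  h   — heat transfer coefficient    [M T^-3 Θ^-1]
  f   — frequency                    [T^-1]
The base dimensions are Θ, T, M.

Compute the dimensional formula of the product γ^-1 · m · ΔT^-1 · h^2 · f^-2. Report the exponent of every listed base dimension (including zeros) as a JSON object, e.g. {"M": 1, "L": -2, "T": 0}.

Dimensional matrix (Θ×T×M by γ×m×q×σ×ΔT×ω×h×f):
  Θ: [ 0  0  0  0  1  0 -1  0]
  T: [-1  0 -3 -2  0 -1 -3 -1]
  M: [ 0  1  1  1  0  0  1  0]
  [Θ]: (-1)·0+(1)·0+(-1)·1+(2)·-1+(-2)·0 = -3
  [T]: (-1)·-1+(1)·0+(-1)·0+(2)·-3+(-2)·-1 = -3
  [M]: (-1)·0+(1)·1+(-1)·0+(2)·1+(-2)·0 = 3
⇒ Θ^-3 T^-3 M^3

{"Θ": -3, "T": -3, "M": 3}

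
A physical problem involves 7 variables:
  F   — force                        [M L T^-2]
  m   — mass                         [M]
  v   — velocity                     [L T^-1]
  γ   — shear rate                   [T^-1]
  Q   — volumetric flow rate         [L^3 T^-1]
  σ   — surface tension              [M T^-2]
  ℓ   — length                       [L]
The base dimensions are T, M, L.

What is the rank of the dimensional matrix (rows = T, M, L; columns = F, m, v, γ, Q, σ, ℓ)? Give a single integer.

3

Write exponents as rows T,M,L / cols F,m,v,γ,Q,σ,ℓ:
  T: [-2  0 -1 -1 -1 -2  0]
  M: [ 1  1  0  0  0  1  0]
  L: [ 1  0  1  0  3  0  1]
Echelon form has 3 nonzero rows (pivots: F,m,v)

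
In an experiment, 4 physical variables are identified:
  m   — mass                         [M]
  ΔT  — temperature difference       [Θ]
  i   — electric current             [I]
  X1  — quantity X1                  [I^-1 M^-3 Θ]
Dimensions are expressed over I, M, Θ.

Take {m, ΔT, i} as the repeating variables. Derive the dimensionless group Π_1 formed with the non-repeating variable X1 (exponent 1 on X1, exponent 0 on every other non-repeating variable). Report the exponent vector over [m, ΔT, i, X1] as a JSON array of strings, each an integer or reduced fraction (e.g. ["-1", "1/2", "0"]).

Exponent matrix [I,M,Θ] × [m,ΔT,i,X1]:
  I: [ 0  0  1 -1]
  M: [ 1  0  0 -3]
  Θ: [ 0  1  0  1]
Echelon form has 3 nonzero rows (pivots: m,ΔT,i)
Repeat: m,ΔT,i; free: X1
RREF:
  r0: [   1    0    0   -3]
  r1: [   0    1    0    1]
  r2: [   0    0    1   -1]
Fix exponent of X1 at 1; solve each RREF row for its pivot's exponent:
  r0: exp(m) + (-3)·1 = 0 ⇒ exp(m) = 3
  r1: exp(ΔT) + (1)·1 = 0 ⇒ exp(ΔT) = -1
  r2: exp(i) + (-1)·1 = 0 ⇒ exp(i) = 1
Π_1 = m^3 · ΔT^-1 · i · X1

["3", "-1", "1", "1"]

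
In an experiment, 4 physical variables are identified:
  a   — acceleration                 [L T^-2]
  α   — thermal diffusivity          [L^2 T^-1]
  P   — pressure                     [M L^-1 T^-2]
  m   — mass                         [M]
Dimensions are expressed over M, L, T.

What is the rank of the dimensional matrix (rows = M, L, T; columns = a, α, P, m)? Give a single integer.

Write exponents as rows M,L,T / cols a,α,P,m:
  M: [ 0  0  1  1]
  L: [ 1  2 -1  0]
  T: [-2 -1 -2  0]
Row reduction gives pivot columns a,α,P; rank = 3

3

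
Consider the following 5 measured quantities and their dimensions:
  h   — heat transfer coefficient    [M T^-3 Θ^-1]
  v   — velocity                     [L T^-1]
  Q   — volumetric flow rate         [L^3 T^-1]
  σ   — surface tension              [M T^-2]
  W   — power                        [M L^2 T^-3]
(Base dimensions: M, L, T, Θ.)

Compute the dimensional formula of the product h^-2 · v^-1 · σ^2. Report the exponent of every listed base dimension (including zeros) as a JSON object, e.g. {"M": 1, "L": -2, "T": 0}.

{"M": 0, "L": -1, "T": 3, "Θ": 2}

Write exponents as rows M,L,T,Θ / cols h,v,Q,σ,W:
  M: [ 1  0  0  1  1]
  L: [ 0  1  3  0  2]
  T: [-3 -1 -1 -2 -3]
  Θ: [-1  0  0  0  0]
  [M]: (-2)·1+(-1)·0+(2)·1 = 0
  [L]: (-2)·0+(-1)·1+(2)·0 = -1
  [T]: (-2)·-3+(-1)·-1+(2)·-2 = 3
  [Θ]: (-2)·-1+(-1)·0+(2)·0 = 2
⇒ L^-1 T^3 Θ^2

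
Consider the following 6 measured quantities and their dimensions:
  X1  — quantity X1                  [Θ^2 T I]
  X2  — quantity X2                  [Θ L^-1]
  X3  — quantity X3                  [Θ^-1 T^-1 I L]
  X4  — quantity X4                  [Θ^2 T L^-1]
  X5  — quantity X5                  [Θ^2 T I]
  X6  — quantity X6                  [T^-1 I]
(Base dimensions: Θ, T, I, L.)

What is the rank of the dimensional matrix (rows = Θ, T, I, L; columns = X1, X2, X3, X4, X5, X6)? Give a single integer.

3

Dimensional matrix (Θ×T×I×L by X1×X2×X3×X4×X5×X6):
  Θ: [ 2  1 -1  2  2  0]
  T: [ 1  0 -1  1  1 -1]
  I: [ 1  0  1  0  1  1]
  L: [ 0 -1  1 -1  0  0]
Row reduction gives pivot columns X1,X2,X3; rank = 3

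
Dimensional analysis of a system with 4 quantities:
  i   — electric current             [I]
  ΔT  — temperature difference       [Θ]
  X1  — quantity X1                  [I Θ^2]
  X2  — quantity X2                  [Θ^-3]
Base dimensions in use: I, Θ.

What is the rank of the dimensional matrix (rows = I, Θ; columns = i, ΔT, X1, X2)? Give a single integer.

2

Write exponents as rows I,Θ / cols i,ΔT,X1,X2:
  I: [ 1  0  1  0]
  Θ: [ 0  1  2 -3]
Echelon form has 2 nonzero rows (pivots: i,ΔT)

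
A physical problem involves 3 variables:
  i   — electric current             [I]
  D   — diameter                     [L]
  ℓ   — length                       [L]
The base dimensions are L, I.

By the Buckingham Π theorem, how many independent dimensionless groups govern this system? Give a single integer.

1

Write exponents as rows L,I / cols i,D,ℓ:
  L: [ 0  1  1]
  I: [ 1  0  0]
RREF → pivots at {i,D} ⇒ r = 2
n=3, r=2 ⇒ 1 dimensionless group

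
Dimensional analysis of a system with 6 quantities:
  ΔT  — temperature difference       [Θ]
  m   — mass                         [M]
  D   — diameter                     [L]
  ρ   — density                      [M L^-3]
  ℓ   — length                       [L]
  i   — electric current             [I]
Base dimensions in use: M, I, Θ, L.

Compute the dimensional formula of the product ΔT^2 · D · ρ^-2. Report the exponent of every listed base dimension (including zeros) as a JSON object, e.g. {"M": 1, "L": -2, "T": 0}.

{"M": -2, "I": 0, "Θ": 2, "L": 7}

Write exponents as rows M,I,Θ,L / cols ΔT,m,D,ρ,ℓ,i:
  M: [ 0  1  0  1  0  0]
  I: [ 0  0  0  0  0  1]
  Θ: [ 1  0  0  0  0  0]
  L: [ 0  0  1 -3  1  0]
  [M]: (2)·0+(1)·0+(-2)·1 = -2
  [I]: (2)·0+(1)·0+(-2)·0 = 0
  [Θ]: (2)·1+(1)·0+(-2)·0 = 2
  [L]: (2)·0+(1)·1+(-2)·-3 = 7
⇒ M^-2 Θ^2 L^7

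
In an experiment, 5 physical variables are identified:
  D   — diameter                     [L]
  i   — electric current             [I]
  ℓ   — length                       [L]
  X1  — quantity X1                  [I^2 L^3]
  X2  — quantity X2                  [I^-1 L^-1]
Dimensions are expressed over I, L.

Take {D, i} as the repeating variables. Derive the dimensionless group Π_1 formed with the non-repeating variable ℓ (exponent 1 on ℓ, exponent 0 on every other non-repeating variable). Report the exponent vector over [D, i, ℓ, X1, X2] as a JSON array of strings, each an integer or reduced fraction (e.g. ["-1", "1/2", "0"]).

["-1", "0", "1", "0", "0"]

Write exponents as rows I,L / cols D,i,ℓ,X1,X2:
  I: [ 0  1  0  2 -1]
  L: [ 1  0  1  3 -1]
Echelon form has 2 nonzero rows (pivots: D,i)
Pivot set = {D,i}, free = {ℓ,X1,X2}
RREF:
  r0: [   1    0    1    3   -1]
  r1: [   0    1    0    2   -1]
Fix exponent of ℓ at 1, X1 at 0, X2 at 0; solve each RREF row for its pivot's exponent:
  r0: exp(D) + (1)·1 = 0 ⇒ exp(D) = -1
  r1: exp(i) + (0)·1 = 0 ⇒ exp(i) = 0
Π_1 = D^-1 · ℓ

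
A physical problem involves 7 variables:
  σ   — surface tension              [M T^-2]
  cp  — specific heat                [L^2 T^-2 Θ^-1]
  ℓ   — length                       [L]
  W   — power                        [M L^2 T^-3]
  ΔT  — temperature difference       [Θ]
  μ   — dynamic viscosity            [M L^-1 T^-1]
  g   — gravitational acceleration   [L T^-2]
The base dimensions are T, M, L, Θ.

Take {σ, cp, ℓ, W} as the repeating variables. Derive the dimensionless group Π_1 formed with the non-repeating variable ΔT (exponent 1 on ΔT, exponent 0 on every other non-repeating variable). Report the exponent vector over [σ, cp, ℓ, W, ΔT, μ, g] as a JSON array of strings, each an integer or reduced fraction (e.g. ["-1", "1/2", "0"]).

Dimensional matrix (T×M×L×Θ by σ×cp×ℓ×W×ΔT×μ×g):
  T: [-2 -2  0 -3  0 -1 -2]
  M: [ 1  0  0  1  0  1  0]
  L: [ 0  2  1  2  0 -1  1]
  Θ: [ 0 -1  0  0  1  0  0]
RREF → pivots at {σ,cp,ℓ,W} ⇒ r = 4
Repeat: σ,cp,ℓ,W; free: ΔT,μ,g
RREF:
  r0: [   1    0    0    0   -2    2   -2]
  r1: [   0    1    0    0   -1    0    0]
  r2: [   0    0    1    0   -2    1   -3]
  r3: [   0    0    0    1    2   -1    2]
Fix exponent of ΔT at 1, μ at 0, g at 0; solve each RREF row for its pivot's exponent:
  r0: exp(σ) + (-2)·1 = 0 ⇒ exp(σ) = 2
  r1: exp(cp) + (-1)·1 = 0 ⇒ exp(cp) = 1
  r2: exp(ℓ) + (-2)·1 = 0 ⇒ exp(ℓ) = 2
  r3: exp(W) + (2)·1 = 0 ⇒ exp(W) = -2
Π_1 = σ^2 · cp · ℓ^2 · W^-2 · ΔT

["2", "1", "2", "-2", "1", "0", "0"]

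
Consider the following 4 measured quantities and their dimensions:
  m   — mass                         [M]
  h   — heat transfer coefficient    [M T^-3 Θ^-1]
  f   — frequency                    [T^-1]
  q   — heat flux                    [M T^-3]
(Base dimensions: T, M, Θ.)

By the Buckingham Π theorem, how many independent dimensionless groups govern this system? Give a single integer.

1

Write exponents as rows T,M,Θ / cols m,h,f,q:
  T: [ 0 -3 -1 -3]
  M: [ 1  1  0  1]
  Θ: [ 0 -1  0  0]
Row reduction gives pivot columns m,h,f; rank = 3
n=4, r=3 ⇒ 1 dimensionless group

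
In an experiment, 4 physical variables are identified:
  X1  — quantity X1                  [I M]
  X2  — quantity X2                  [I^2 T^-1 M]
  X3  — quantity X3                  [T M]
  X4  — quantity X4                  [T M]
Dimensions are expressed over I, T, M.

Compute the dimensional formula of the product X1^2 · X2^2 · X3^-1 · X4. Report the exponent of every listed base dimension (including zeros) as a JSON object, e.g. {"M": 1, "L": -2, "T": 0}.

{"I": 6, "T": -2, "M": 4}

Dimensional matrix (I×T×M by X1×X2×X3×X4):
  I: [ 1  2  0  0]
  T: [ 0 -1  1  1]
  M: [ 1  1  1  1]
  [I]: (2)·1+(2)·2+(-1)·0+(1)·0 = 6
  [T]: (2)·0+(2)·-1+(-1)·1+(1)·1 = -2
  [M]: (2)·1+(2)·1+(-1)·1+(1)·1 = 4
⇒ I^6 T^-2 M^4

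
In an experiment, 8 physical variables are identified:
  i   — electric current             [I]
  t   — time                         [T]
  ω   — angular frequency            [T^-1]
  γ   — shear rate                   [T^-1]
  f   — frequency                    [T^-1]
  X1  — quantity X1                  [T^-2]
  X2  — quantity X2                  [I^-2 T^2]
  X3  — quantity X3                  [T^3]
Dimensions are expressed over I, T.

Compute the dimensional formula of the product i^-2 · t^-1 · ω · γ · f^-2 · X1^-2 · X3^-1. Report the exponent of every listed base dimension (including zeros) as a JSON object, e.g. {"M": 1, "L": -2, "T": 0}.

{"I": -2, "T": 0}

Write exponents as rows I,T / cols i,t,ω,γ,f,X1,X2,X3:
  I: [ 1  0  0  0  0  0 -2  0]
  T: [ 0  1 -1 -1 -1 -2  2  3]
  [I]: (-2)·1+(-1)·0+(1)·0+(1)·0+(-2)·0+(-2)·0+(-1)·0 = -2
  [T]: (-2)·0+(-1)·1+(1)·-1+(1)·-1+(-2)·-1+(-2)·-2+(-1)·3 = 0
⇒ I^-2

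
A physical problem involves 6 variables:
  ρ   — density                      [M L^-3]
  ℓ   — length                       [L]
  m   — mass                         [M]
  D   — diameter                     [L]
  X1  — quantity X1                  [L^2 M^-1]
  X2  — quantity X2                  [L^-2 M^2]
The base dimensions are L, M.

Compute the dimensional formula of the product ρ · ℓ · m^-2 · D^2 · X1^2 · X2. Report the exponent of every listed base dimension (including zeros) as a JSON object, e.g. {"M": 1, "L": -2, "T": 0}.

{"L": 2, "M": -1}

Dimensional matrix (L×M by ρ×ℓ×m×D×X1×X2):
  L: [-3  1  0  1  2 -2]
  M: [ 1  0  1  0 -1  2]
  [L]: (1)·-3+(1)·1+(-2)·0+(2)·1+(2)·2+(1)·-2 = 2
  [M]: (1)·1+(1)·0+(-2)·1+(2)·0+(2)·-1+(1)·2 = -1
⇒ L^2 M^-1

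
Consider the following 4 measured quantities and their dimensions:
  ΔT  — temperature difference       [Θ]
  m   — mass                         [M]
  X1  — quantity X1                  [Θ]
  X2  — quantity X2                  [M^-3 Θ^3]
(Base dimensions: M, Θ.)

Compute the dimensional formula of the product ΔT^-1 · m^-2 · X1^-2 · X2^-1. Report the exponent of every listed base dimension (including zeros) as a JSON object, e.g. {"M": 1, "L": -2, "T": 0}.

{"M": 1, "Θ": -6}

Write exponents as rows M,Θ / cols ΔT,m,X1,X2:
  M: [ 0  1  0 -3]
  Θ: [ 1  0  1  3]
  [M]: (-1)·0+(-2)·1+(-2)·0+(-1)·-3 = 1
  [Θ]: (-1)·1+(-2)·0+(-2)·1+(-1)·3 = -6
⇒ M Θ^-6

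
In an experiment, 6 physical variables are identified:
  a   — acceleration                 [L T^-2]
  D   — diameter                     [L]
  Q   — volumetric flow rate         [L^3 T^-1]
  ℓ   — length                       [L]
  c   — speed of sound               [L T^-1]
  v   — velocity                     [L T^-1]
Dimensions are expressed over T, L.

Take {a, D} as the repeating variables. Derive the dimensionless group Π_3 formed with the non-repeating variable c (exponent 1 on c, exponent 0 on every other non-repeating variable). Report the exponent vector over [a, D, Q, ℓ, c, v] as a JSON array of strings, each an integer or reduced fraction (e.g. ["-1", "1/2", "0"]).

["-1/2", "-1/2", "0", "0", "1", "0"]

Write exponents as rows T,L / cols a,D,Q,ℓ,c,v:
  T: [-2  0 -1  0 -1 -1]
  L: [ 1  1  3  1  1  1]
Row reduction gives pivot columns a,D; rank = 2
Repeat: a,D; free: Q,ℓ,c,v
RREF:
  r0: [   1    0  1/2    0  1/2  1/2]
  r1: [   0    1  5/2    1  1/2  1/2]
Fix exponent of c at 1, Q at 0, ℓ at 0, v at 0; solve each RREF row for its pivot's exponent:
  r0: exp(a) + (1/2)·1 = 0 ⇒ exp(a) = -1/2
  r1: exp(D) + (1/2)·1 = 0 ⇒ exp(D) = -1/2
Π_3 = a^(-1/2) · D^(-1/2) · c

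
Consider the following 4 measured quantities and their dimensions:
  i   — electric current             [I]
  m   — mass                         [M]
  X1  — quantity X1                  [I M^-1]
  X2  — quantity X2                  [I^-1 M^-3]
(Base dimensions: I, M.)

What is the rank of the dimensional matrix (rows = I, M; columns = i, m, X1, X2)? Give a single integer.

Dimensional matrix (I×M by i×m×X1×X2):
  I: [ 1  0  1 -1]
  M: [ 0  1 -1 -3]
Row reduction gives pivot columns i,m; rank = 2

2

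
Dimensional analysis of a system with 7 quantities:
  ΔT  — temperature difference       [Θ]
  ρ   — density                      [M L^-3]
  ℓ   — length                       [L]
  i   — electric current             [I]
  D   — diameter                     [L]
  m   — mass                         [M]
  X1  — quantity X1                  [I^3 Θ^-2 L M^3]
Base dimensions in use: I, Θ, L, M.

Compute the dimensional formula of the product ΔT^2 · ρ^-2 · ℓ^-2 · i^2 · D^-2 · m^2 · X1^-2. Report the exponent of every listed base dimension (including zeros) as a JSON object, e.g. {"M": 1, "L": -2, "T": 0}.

{"I": -4, "Θ": 6, "L": 0, "M": -6}

Exponent matrix [I,Θ,L,M] × [ΔT,ρ,ℓ,i,D,m,X1]:
  I: [ 0  0  0  1  0  0  3]
  Θ: [ 1  0  0  0  0  0 -2]
  L: [ 0 -3  1  0  1  0  1]
  M: [ 0  1  0  0  0  1  3]
  [I]: (2)·0+(-2)·0+(-2)·0+(2)·1+(-2)·0+(2)·0+(-2)·3 = -4
  [Θ]: (2)·1+(-2)·0+(-2)·0+(2)·0+(-2)·0+(2)·0+(-2)·-2 = 6
  [L]: (2)·0+(-2)·-3+(-2)·1+(2)·0+(-2)·1+(2)·0+(-2)·1 = 0
  [M]: (2)·0+(-2)·1+(-2)·0+(2)·0+(-2)·0+(2)·1+(-2)·3 = -6
⇒ I^-4 Θ^6 M^-6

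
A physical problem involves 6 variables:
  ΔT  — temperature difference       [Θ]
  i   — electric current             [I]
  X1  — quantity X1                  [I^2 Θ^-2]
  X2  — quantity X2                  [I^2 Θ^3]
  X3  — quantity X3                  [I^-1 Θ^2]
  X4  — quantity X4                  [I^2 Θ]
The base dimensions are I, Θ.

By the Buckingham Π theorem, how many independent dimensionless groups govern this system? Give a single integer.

4

Write exponents as rows I,Θ / cols ΔT,i,X1,X2,X3,X4:
  I: [ 0  1  2  2 -1  2]
  Θ: [ 1  0 -2  3  2  1]
Echelon form has 2 nonzero rows (pivots: ΔT,i)
Π count = n − r = 6 − 2 = 4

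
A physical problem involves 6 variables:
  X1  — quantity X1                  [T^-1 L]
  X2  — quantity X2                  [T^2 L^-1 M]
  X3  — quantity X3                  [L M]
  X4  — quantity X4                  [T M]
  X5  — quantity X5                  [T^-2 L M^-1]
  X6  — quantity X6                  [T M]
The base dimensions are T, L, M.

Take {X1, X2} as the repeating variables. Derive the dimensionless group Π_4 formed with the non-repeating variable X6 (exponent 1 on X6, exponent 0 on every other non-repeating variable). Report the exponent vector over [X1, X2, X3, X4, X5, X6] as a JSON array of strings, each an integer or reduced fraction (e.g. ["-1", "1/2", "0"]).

["-1", "-1", "0", "0", "0", "1"]

Write exponents as rows T,L,M / cols X1,X2,X3,X4,X5,X6:
  T: [-1  2  0  1 -2  1]
  L: [ 1 -1  1  0  1  0]
  M: [ 0  1  1  1 -1  1]
Echelon form has 2 nonzero rows (pivots: X1,X2)
Repeat: X1,X2; free: X3,X4,X5,X6
RREF:
  r0: [   1    0    2    1    0    1]
  r1: [   0    1    1    1   -1    1]
  r2: [   0    0    0    0    0    0]
Fix exponent of X6 at 1, X3 at 0, X4 at 0, X5 at 0; solve each RREF row for its pivot's exponent:
  r0: exp(X1) + (1)·1 = 0 ⇒ exp(X1) = -1
  r1: exp(X2) + (1)·1 = 0 ⇒ exp(X2) = -1
Π_4 = X1^-1 · X2^-1 · X6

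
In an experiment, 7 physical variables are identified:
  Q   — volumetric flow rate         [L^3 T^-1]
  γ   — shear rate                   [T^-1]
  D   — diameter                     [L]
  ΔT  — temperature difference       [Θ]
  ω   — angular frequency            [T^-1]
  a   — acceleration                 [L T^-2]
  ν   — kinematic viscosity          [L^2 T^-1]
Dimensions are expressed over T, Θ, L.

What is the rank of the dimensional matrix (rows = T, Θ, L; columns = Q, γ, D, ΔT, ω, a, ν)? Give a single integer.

Write exponents as rows T,Θ,L / cols Q,γ,D,ΔT,ω,a,ν:
  T: [-1 -1  0  0 -1 -2 -1]
  Θ: [ 0  0  0  1  0  0  0]
  L: [ 3  0  1  0  0  1  2]
Echelon form has 3 nonzero rows (pivots: Q,γ,ΔT)

3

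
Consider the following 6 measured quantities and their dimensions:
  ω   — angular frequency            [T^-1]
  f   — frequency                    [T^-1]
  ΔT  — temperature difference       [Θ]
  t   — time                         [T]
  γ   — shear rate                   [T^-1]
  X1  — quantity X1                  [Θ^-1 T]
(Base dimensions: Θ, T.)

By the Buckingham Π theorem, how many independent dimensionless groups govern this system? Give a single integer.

4

Exponent matrix [Θ,T] × [ω,f,ΔT,t,γ,X1]:
  Θ: [ 0  0  1  0  0 -1]
  T: [-1 -1  0  1 -1  1]
RREF → pivots at {ω,ΔT} ⇒ r = 2
n=6, r=2 ⇒ 4 dimensionless groups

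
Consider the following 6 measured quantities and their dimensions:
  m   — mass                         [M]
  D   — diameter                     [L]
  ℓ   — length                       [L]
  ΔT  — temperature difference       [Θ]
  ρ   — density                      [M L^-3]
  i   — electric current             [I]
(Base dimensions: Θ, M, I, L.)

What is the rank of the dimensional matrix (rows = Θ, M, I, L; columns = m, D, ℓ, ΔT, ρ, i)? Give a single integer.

Exponent matrix [Θ,M,I,L] × [m,D,ℓ,ΔT,ρ,i]:
  Θ: [ 0  0  0  1  0  0]
  M: [ 1  0  0  0  1  0]
  I: [ 0  0  0  0  0  1]
  L: [ 0  1  1  0 -3  0]
Row reduction gives pivot columns m,D,ΔT,i; rank = 4

4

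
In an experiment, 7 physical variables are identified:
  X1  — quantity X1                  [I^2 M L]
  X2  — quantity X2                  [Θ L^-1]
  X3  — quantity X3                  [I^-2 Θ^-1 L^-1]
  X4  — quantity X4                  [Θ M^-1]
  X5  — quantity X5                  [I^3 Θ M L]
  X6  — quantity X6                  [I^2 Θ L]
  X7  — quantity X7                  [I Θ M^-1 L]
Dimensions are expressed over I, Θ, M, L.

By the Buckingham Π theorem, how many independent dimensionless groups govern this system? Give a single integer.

4

Dimensional matrix (I×Θ×M×L by X1×X2×X3×X4×X5×X6×X7):
  I: [ 2  0 -2  0  3  2  1]
  Θ: [ 0  1 -1  1  1  1  1]
  M: [ 1  0  0 -1  1  0 -1]
  L: [ 1 -1 -1  0  1  1  1]
Row reduction gives pivot columns X1,X2,X3; rank = 3
n=7, r=3 ⇒ 4 dimensionless groups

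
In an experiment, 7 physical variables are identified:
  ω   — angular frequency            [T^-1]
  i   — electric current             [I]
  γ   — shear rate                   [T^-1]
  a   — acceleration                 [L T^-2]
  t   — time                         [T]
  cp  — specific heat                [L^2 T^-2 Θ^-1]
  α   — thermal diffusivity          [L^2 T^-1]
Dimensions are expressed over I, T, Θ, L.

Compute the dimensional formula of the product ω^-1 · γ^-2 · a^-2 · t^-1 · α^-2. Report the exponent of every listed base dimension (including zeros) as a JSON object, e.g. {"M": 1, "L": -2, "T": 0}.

Dimensional matrix (I×T×Θ×L by ω×i×γ×a×t×cp×α):
  I: [ 0  1  0  0  0  0  0]
  T: [-1  0 -1 -2  1 -2 -1]
  Θ: [ 0  0  0  0  0 -1  0]
  L: [ 0  0  0  1  0  2  2]
  [I]: (-1)·0+(-2)·0+(-2)·0+(-1)·0+(-2)·0 = 0
  [T]: (-1)·-1+(-2)·-1+(-2)·-2+(-1)·1+(-2)·-1 = 8
  [Θ]: (-1)·0+(-2)·0+(-2)·0+(-1)·0+(-2)·0 = 0
  [L]: (-1)·0+(-2)·0+(-2)·1+(-1)·0+(-2)·2 = -6
⇒ T^8 L^-6

{"I": 0, "T": 8, "Θ": 0, "L": -6}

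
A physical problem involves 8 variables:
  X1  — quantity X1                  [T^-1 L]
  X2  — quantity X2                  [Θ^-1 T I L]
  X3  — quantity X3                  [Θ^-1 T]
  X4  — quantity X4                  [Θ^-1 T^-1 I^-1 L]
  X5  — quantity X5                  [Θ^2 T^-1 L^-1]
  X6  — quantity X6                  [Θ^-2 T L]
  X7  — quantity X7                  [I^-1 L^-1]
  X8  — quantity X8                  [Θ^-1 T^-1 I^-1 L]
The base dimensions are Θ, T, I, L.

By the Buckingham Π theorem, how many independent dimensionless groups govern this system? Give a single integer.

Dimensional matrix (Θ×T×I×L by X1×X2×X3×X4×X5×X6×X7×X8):
  Θ: [ 0 -1 -1 -1  2 -2  0 -1]
  T: [-1  1  1 -1 -1  1  0 -1]
  I: [ 0  1  0 -1  0  0 -1 -1]
  L: [ 1  1  0  1 -1  1 -1  1]
Echelon form has 3 nonzero rows (pivots: X1,X2,X3)
8 vars − rank 3 = 5 Π groups

5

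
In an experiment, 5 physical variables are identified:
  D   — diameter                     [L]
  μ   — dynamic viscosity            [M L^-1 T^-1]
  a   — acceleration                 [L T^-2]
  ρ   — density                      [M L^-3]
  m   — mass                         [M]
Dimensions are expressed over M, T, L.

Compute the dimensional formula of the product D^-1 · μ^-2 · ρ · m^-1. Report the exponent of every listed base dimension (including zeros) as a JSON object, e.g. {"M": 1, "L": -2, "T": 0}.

Exponent matrix [M,T,L] × [D,μ,a,ρ,m]:
  M: [ 0  1  0  1  1]
  T: [ 0 -1 -2  0  0]
  L: [ 1 -1  1 -3  0]
  [M]: (-1)·0+(-2)·1+(1)·1+(-1)·1 = -2
  [T]: (-1)·0+(-2)·-1+(1)·0+(-1)·0 = 2
  [L]: (-1)·1+(-2)·-1+(1)·-3+(-1)·0 = -2
⇒ M^-2 T^2 L^-2

{"M": -2, "T": 2, "L": -2}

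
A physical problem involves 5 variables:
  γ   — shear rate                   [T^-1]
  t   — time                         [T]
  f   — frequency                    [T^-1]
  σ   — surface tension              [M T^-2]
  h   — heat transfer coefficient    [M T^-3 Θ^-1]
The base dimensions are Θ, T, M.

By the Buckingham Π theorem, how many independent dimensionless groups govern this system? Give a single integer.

2

Exponent matrix [Θ,T,M] × [γ,t,f,σ,h]:
  Θ: [ 0  0  0  0 -1]
  T: [-1  1 -1 -2 -3]
  M: [ 0  0  0  1  1]
Row reduction gives pivot columns γ,σ,h; rank = 3
n=5, r=3 ⇒ 2 dimensionless groups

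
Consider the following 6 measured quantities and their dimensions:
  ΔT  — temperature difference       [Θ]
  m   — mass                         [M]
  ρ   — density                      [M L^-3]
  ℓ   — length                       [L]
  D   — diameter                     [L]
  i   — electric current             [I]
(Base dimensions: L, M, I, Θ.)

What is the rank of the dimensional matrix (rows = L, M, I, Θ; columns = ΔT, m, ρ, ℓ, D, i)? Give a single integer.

4

Dimensional matrix (L×M×I×Θ by ΔT×m×ρ×ℓ×D×i):
  L: [ 0  0 -3  1  1  0]
  M: [ 0  1  1  0  0  0]
  I: [ 0  0  0  0  0  1]
  Θ: [ 1  0  0  0  0  0]
Echelon form has 4 nonzero rows (pivots: ΔT,m,ρ,i)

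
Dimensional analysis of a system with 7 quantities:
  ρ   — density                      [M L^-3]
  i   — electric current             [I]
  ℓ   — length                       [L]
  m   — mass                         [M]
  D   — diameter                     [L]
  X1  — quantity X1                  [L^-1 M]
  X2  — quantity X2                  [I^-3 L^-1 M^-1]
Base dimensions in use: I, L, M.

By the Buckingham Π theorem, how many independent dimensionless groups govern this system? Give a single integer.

Write exponents as rows I,L,M / cols ρ,i,ℓ,m,D,X1,X2:
  I: [ 0  1  0  0  0  0 -3]
  L: [-3  0  1  0  1 -1 -1]
  M: [ 1  0  0  1  0  1 -1]
Echelon form has 3 nonzero rows (pivots: ρ,i,ℓ)
Π count = n − r = 7 − 3 = 4

4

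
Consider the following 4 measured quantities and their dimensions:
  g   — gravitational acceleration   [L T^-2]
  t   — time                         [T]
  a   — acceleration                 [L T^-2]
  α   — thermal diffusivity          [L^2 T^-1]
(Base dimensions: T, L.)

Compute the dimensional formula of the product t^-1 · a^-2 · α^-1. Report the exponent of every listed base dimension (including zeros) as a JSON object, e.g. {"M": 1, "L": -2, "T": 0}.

Dimensional matrix (T×L by g×t×a×α):
  T: [-2  1 -2 -1]
  L: [ 1  0  1  2]
  [T]: (-1)·1+(-2)·-2+(-1)·-1 = 4
  [L]: (-1)·0+(-2)·1+(-1)·2 = -4
⇒ T^4 L^-4

{"T": 4, "L": -4}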